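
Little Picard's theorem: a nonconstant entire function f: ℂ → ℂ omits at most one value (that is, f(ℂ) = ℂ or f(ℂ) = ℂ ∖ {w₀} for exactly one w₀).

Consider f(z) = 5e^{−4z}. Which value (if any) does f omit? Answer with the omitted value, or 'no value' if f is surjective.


Little Picard bounds the complement of f(ℂ) to at most one point.
e^{−4z} is never zero on ℂ, so 5·e^{−4z} takes every value in ℂ ∖ {0}. Adding 0 shifts the range to ℂ ∖ {0}. Thus f omits exactly the value 0.

Omitted value: 0.


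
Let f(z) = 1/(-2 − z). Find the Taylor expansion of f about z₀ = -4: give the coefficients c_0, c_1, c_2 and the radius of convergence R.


Let w = z − z₀, so z = z₀ + w.
Then -2 − z = -2 − (z₀ + w) = (-2 − z₀) − w = 2 − w.
f(z) = 1/(2 − w) = (1/(2)) · 1/(1 − w/(2)) = Σ_{n≥0} w^n / (2)^(n+1).
So c_n = 1/(2)^(n+1):
  c_0 = 1/(2)^1 = 1/2.
  c_1 = 1/(2)^2 = 1/4.
  c_2 = 1/(2)^3 = 1/8.
The series is valid for |w/d| < 1, i.e. |z − z₀| < |d|.
Radius of convergence: R = |-2 − z₀| = |2| = 2 (distance from z₀ to the singularity z = -2).

c_0 = 1/2, c_1 = 1/4, c_2 = 1/8; R = 2.


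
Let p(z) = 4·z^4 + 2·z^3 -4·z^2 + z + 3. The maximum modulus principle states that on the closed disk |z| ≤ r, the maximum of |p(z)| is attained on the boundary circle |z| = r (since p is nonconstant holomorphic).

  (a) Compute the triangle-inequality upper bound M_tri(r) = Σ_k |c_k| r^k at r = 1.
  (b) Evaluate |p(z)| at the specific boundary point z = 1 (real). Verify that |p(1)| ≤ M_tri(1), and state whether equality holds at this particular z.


Coefficients: c_0 = 3, c_1 = 1, c_2 = -4, c_3 = 2, c_4 = 4. Radius r = 1.
Part (a). Triangle bound: M_tri(r) = Σ_k |c_k| r^k
  = |3|·1^0 + |1|·1^1 + |-4|·1^2 + |2|·1^3 + |4|·1^4
  = 3 + 1 + 4 + 2 + 4 = 14.
This bounds M(r) := max_{|z|=r} |p(z)| from above; equality holds iff all terms c_k z^k can be made to align in phase at a single z on |z|=r.
Part (b). At z = 1 (real, on the circle |z| = r):
  p(1) = (3)·1^0 + (1)·1^1 + (-4)·1^2 + (2)·1^3 + (4)·1^4 = 6.
  |p(1)| = 6.
Check: |p(1)| = 6 ≤ 14 = M_tri(1). ✓ Equality does not hold at z = 1 (the coefficients have mixed signs, so the terms do not all align in phase there).

M_tri(1) = 14; |p(1)| = 6; equality at z=1: no.


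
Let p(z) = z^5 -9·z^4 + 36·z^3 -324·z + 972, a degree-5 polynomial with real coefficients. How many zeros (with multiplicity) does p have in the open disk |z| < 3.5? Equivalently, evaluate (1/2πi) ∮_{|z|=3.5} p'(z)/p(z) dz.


The zeros of p are: (3 + 3i), (3 - 3i), (3 + 3i), (3 - 3i), -3.
Their magnitudes are: 4.243, 4.243, 4.243, 4.243, 3.
Zeros with |z| < R = 3.5: -3.
Count = 1.
By the argument principle, (1/2πi) ∮_{|z|=R} p'(z)/p(z) dz equals exactly this count.

Number of zeros inside |z| < 3.5: 1.


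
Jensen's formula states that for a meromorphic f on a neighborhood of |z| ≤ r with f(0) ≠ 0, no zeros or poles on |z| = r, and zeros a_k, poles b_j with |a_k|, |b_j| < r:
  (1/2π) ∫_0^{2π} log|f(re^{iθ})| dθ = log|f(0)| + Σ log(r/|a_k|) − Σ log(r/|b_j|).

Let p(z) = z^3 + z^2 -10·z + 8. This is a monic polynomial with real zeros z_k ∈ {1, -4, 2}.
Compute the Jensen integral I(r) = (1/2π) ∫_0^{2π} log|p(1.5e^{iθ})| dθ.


Zeros: -4, 1, 2; r = 1.5.
Inside |z| < r: 1. Outside (|z| ≥ r): -4, 2.
p(0) = 8, so log|p(0)| = log(8) = 2.0794.
Apply Jensen: I(r) = log|p(0)| + Σ_k log(r/|z_k|), summed over zeros inside |z| < r.
  log(r/|z_k|) for z_k = 1: log(1.5/1) = 0.4055
  Outside zeros (-4, 2) contribute nothing to the Jensen sum.
Sum over inside zeros: 0.4055.
I(r) = log|p(0)| + (inside sum) = 2.0794 + 0.4055 = 2.4849.
Note: since some zeros are outside |z| ≤ r, the simplified n·log(r) form does NOT apply — only the inside zeros contribute.

I(r) ≈ 2.4849.


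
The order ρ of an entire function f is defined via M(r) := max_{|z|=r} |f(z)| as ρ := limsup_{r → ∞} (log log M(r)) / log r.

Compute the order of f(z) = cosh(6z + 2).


cosh(w) is a linear combination of e^{iw} and e^{−iw} (or e^w, e^{−w} in the hyperbolic case), so |cosh(w)| ≤ e^{|w|}. With w = 6z + 2, |w| ≤ 6|z| + 2 = 6r + 2 on |z| = r, giving M(r) ≤ e^{6r + 2}, so ρ ≤ 1. On a suitable ray (z = it for sin/cos; z = t for sinh/cosh, t real → ∞), |cosh(6z + 2)| grows like e^{6|t|}/2, so ρ ≥ 1. Hence ρ = 1.
Therefore ρ = 1.

Order ρ = 1.


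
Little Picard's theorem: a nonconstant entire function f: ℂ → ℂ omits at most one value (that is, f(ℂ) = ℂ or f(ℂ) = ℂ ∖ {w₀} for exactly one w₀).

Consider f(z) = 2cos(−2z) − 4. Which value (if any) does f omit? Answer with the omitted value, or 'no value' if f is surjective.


Little Picard bounds the complement of f(ℂ) to at most one point.
cos is entire and surjective onto ℂ: for every w ∈ ℂ, cos(ζ) = w has a solution ζ ∈ ℂ (e.g., via the complex inverse arccos). With ζ = −2z this gives z = ζ/(-2). Then 2·cos(−2z) takes every value in 2·ℂ = ℂ, and adding -4 is a bijection of ℂ. So f is surjective and omits no value. (Note: only on the real line is cos bounded by [−1, 1].)

Omitted value: no value.


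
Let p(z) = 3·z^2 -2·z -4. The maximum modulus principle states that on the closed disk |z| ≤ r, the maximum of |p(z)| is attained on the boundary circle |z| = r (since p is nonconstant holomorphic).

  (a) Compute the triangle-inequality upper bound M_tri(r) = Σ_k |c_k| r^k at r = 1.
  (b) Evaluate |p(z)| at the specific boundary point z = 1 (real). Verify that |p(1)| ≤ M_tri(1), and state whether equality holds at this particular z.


Coefficients: c_0 = -4, c_1 = -2, c_2 = 3. Radius r = 1.
Part (a). Triangle bound: M_tri(r) = Σ_k |c_k| r^k
  = |-4|·1^0 + |-2|·1^1 + |3|·1^2
  = 4 + 2 + 3 = 9.
This bounds M(r) := max_{|z|=r} |p(z)| from above; equality holds iff all terms c_k z^k can be made to align in phase at a single z on |z|=r.
Part (b). At z = 1 (real, on the circle |z| = r):
  p(1) = (-4)·1^0 + (-2)·1^1 + (3)·1^2 = -3.
  |p(1)| = 3.
Check: |p(1)| = 3 ≤ 9 = M_tri(1). ✓ Equality does not hold at z = 1 (the coefficients have mixed signs, so the terms do not all align in phase there).

M_tri(1) = 9; |p(1)| = 3; equality at z=1: no.


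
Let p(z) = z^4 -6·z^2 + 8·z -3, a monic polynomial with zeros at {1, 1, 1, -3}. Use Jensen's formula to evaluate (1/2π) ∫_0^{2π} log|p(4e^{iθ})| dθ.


Zeros: -3, 1, 1, 1; r = 4.
Inside |z| < r: -3, 1, 1, 1. Outside (|z| ≥ r): ∅.
p(0) = -3, so log|p(0)| = log(3) = 1.0986.
Apply Jensen: I(r) = log|p(0)| + Σ_k log(r/|z_k|), summed over zeros inside |z| < r.
  log(r/|z_k|) for z_k = 1: log(4/1) = 1.3863
  log(r/|z_k|) for z_k = 1: log(4/1) = 1.3863
  log(r/|z_k|) for z_k = 1: log(4/1) = 1.3863
  log(r/|z_k|) for z_k = -3: log(4/3) = 0.2877
Sum over inside zeros: 4.4466.
I(r) = log|p(0)| + (inside sum) = 1.0986 + 4.4466 = 5.5452.
Closed form (all zeros inside, monic): I(r) = n·log(r) = 4·log(4) = 5.5452. ✓

I(r) ≈ 5.5452.


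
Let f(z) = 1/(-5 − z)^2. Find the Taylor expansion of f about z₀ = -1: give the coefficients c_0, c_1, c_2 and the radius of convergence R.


Let w = z − z₀, so z = z₀ + w.
Then -5 − z = -5 − (z₀ + w) = (-5 − z₀) − w = -4 − w.
f(z) = 1/(-4 − w)^2 = (1/(-4)^2) · (1 − w/(-4))^{−2}.
By the binomial series (1−u)^{−2} = Σ_{n≥0} C(n+1, 1) u^n for |u|<1, with u = w/(-4):
  c_n = C(n+1, 1) / (-4)^(n+2).
  c_0 = 1/(-4)^2 = 1/16.
  c_1 = 2/(-4)^3 = -1/32.
  c_2 = 3/(-4)^4 = 3/256.
The series is valid for |w/d| < 1, i.e. |z − z₀| < |d|.
Radius of convergence: R = |-5 − z₀| = |-4| = 4 (distance from z₀ to the singularity z = -5).

c_0 = 1/16, c_1 = -1/32, c_2 = 3/256; R = 4.


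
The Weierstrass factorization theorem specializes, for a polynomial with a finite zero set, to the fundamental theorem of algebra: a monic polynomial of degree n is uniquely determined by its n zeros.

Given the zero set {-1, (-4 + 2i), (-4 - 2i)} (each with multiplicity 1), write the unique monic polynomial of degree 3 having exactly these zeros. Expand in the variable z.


The polynomial is p(z) = ∏_{α ∈ S} (z − α), where S = {-1, (-4 + 2i), (-4 - 2i)}.
Expanding the product yields: p(z) = z^3 + 9·z^2 + 28·z + 20.
Note conjugate pairs combine to real quadratics: (z − (-4+2i))(z − (-4−2i)) = z² + 8z + 20.
The resulting polynomial has degree 3 and real coefficients as required.

p(z) = z^3 + 9·z^2 + 28·z + 20.


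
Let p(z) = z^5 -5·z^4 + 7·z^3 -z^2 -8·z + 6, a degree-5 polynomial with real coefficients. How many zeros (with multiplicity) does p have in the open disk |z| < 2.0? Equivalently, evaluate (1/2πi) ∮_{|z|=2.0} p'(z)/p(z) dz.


The zeros of p are: (1 + 1i), (1 - 1i), -1, 1, 3.
Their magnitudes are: 1.414, 1.414, 1, 1, 3.
Zeros with |z| < R = 2.0: (1 + 1i), (1 - 1i), -1, 1.
Count = 4.
By the argument principle, (1/2πi) ∮_{|z|=R} p'(z)/p(z) dz equals exactly this count.

Number of zeros inside |z| < 2.0: 4.


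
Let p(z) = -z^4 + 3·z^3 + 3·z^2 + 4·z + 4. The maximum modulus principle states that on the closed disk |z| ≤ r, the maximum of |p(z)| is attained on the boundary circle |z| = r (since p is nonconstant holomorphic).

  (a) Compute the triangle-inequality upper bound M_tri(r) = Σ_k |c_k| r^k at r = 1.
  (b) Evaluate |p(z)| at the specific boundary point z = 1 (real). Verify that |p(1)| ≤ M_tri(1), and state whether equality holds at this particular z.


Coefficients: c_0 = 4, c_1 = 4, c_2 = 3, c_3 = 3, c_4 = -1. Radius r = 1.
Part (a). Triangle bound: M_tri(r) = Σ_k |c_k| r^k
  = |4|·1^0 + |4|·1^1 + |3|·1^2 + |3|·1^3 + |-1|·1^4
  = 4 + 4 + 3 + 3 + 1 = 15.
This bounds M(r) := max_{|z|=r} |p(z)| from above; equality holds iff all terms c_k z^k can be made to align in phase at a single z on |z|=r.
Part (b). At z = 1 (real, on the circle |z| = r):
  p(1) = (4)·1^0 + (4)·1^1 + (3)·1^2 + (3)·1^3 + (-1)·1^4 = 13.
  |p(1)| = 13.
Check: |p(1)| = 13 ≤ 15 = M_tri(1). ✓ Equality does not hold at z = 1 (the coefficients have mixed signs, so the terms do not all align in phase there).

M_tri(1) = 15; |p(1)| = 13; equality at z=1: no.


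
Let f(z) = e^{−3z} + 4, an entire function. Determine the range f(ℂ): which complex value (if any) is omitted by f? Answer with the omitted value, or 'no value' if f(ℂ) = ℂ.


Little Picard bounds the complement of f(ℂ) to at most one point.
e^{−3z} is never zero on ℂ, so 1·e^{−3z} takes every value in ℂ ∖ {0}. Adding 4 shifts the range to ℂ ∖ {4}. Thus f omits exactly the value 4.

Omitted value: 4.


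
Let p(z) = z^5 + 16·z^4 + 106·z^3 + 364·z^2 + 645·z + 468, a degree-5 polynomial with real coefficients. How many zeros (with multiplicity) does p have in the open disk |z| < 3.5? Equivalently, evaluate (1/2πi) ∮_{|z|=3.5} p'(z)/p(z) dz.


The zeros of p are: -3, (-3 + 2i), (-3 - 2i), -4, -3.
Their magnitudes are: 3, 3.606, 3.606, 4, 3.
Zeros with |z| < R = 3.5: -3, -3.
Count = 2.
By the argument principle, (1/2πi) ∮_{|z|=R} p'(z)/p(z) dz equals exactly this count.

Number of zeros inside |z| < 3.5: 2.


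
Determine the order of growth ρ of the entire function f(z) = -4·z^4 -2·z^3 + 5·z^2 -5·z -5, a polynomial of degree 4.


|f(z)| ≤ Σ|c_k|·r^k = O(r^4) as r → ∞. Polynomial growth is O(e^{r^ε}) for every ε > 0 (since r^4/e^{r^ε} → 0), so ρ ≤ ε for all ε > 0, i.e. ρ = 0. Every nonconstant polynomial has order 0.
Therefore ρ = 0.

Order ρ = 0.


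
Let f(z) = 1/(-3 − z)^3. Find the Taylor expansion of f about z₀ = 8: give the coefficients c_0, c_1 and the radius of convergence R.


Let w = z − z₀, so z = z₀ + w.
Then -3 − z = -3 − (z₀ + w) = (-3 − z₀) − w = -11 − w.
f(z) = 1/(-11 − w)^3 = (1/(-11)^3) · (1 − w/(-11))^{−3}.
By the binomial series (1−u)^{−3} = Σ_{n≥0} C(n+2, 2) u^n for |u|<1, with u = w/(-11):
  c_n = C(n+2, 2) / (-11)^(n+3).
  c_0 = 1/(-11)^3 = -1/1331.
  c_1 = 3/(-11)^4 = 3/14641.
The series is valid for |w/d| < 1, i.e. |z − z₀| < |d|.
Radius of convergence: R = |-3 − z₀| = |-11| = 11 (distance from z₀ to the singularity z = -3).

c_0 = -1/1331, c_1 = 3/14641; R = 11.


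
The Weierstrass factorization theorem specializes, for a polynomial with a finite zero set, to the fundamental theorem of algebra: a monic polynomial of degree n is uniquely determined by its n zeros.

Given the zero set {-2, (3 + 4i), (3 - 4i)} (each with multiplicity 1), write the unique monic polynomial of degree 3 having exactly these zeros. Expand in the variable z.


The polynomial is p(z) = ∏_{α ∈ S} (z − α), where S = {-2, (3 + 4i), (3 - 4i)}.
Expanding the product yields: p(z) = z^3 -4·z^2 + 13·z + 50.
Note conjugate pairs combine to real quadratics: (z − (3+4i))(z − (3−4i)) = z² − 6z + 25.
The resulting polynomial has degree 3 and real coefficients as required.

p(z) = z^3 -4·z^2 + 13·z + 50.


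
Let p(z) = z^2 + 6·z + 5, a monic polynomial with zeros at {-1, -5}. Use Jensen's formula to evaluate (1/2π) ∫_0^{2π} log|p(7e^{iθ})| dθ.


Zeros: -5, -1; r = 7.
Inside |z| < r: -5, -1. Outside (|z| ≥ r): ∅.
p(0) = 5, so log|p(0)| = log(5) = 1.6094.
Apply Jensen: I(r) = log|p(0)| + Σ_k log(r/|z_k|), summed over zeros inside |z| < r.
  log(r/|z_k|) for z_k = -1: log(7/1) = 1.9459
  log(r/|z_k|) for z_k = -5: log(7/5) = 0.3365
Sum over inside zeros: 2.2824.
I(r) = log|p(0)| + (inside sum) = 1.6094 + 2.2824 = 3.8918.
Closed form (all zeros inside, monic): I(r) = n·log(r) = 2·log(7) = 3.8918. ✓

I(r) ≈ 3.8918.


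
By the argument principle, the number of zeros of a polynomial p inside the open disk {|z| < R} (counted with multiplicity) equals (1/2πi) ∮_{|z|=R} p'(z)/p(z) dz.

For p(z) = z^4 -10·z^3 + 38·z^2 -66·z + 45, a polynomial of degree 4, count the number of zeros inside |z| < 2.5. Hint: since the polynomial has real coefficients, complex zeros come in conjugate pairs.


The zeros of p are: 3, 3, (2 + 1i), (2 - 1i).
Their magnitudes are: 3, 3, 2.236, 2.236.
Zeros with |z| < R = 2.5: (2 + 1i), (2 - 1i).
Count = 2.
By the argument principle, (1/2πi) ∮_{|z|=R} p'(z)/p(z) dz equals exactly this count.

Number of zeros inside |z| < 2.5: 2.


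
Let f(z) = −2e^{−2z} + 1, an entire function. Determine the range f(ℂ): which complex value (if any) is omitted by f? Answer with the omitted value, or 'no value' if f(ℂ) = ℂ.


Little Picard bounds the complement of f(ℂ) to at most one point.
e^{−2z} is never zero on ℂ, so -2·e^{−2z} takes every value in ℂ ∖ {0}. Adding 1 shifts the range to ℂ ∖ {1}. Thus f omits exactly the value 1.

Omitted value: 1.


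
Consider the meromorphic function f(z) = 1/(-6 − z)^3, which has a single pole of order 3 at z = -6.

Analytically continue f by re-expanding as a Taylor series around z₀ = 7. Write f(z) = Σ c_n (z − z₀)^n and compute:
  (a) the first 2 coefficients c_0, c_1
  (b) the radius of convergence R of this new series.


Let w = z − z₀, so z = z₀ + w.
Then -6 − z = -6 − (z₀ + w) = (-6 − z₀) − w = -13 − w.
f(z) = 1/(-13 − w)^3 = (1/(-13)^3) · (1 − w/(-13))^{−3}.
By the binomial series (1−u)^{−3} = Σ_{n≥0} C(n+2, 2) u^n for |u|<1, with u = w/(-13):
  c_n = C(n+2, 2) / (-13)^(n+3).
  c_0 = 1/(-13)^3 = -1/2197.
  c_1 = 3/(-13)^4 = 3/28561.
The series is valid for |w/d| < 1, i.e. |z − z₀| < |d|.
Radius of convergence: R = |-6 − z₀| = |-13| = 13 (distance from z₀ to the singularity z = -6).

c_0 = -1/2197, c_1 = 3/28561; R = 13.


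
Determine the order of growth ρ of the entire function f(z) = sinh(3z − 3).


sinh(w) is a linear combination of e^{iw} and e^{−iw} (or e^w, e^{−w} in the hyperbolic case), so |sinh(w)| ≤ e^{|w|}. With w = 3z − 3, |w| ≤ 3|z| + 3 = 3r + 3 on |z| = r, giving M(r) ≤ e^{3r + 3}, so ρ ≤ 1. On a suitable ray (z = it for sin/cos; z = t for sinh/cosh, t real → ∞), |sinh(3z − 3)| grows like e^{3|t|}/2, so ρ ≥ 1. Hence ρ = 1.
Therefore ρ = 1.

Order ρ = 1.


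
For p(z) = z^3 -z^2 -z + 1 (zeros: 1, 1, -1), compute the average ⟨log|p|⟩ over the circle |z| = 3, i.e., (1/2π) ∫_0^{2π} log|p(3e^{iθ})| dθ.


Zeros: -1, 1, 1; r = 3.
Inside |z| < r: -1, 1, 1. Outside (|z| ≥ r): ∅.
p(0) = 1, so log|p(0)| = log(1) = 0.0000.
Apply Jensen: I(r) = log|p(0)| + Σ_k log(r/|z_k|), summed over zeros inside |z| < r.
  log(r/|z_k|) for z_k = 1: log(3/1) = 1.0986
  log(r/|z_k|) for z_k = 1: log(3/1) = 1.0986
  log(r/|z_k|) for z_k = -1: log(3/1) = 1.0986
Sum over inside zeros: 3.2958.
I(r) = log|p(0)| + (inside sum) = 0.0000 + 3.2958 = 3.2958.
Closed form (all zeros inside, monic): I(r) = n·log(r) = 3·log(3) = 3.2958. ✓

I(r) ≈ 3.2958.


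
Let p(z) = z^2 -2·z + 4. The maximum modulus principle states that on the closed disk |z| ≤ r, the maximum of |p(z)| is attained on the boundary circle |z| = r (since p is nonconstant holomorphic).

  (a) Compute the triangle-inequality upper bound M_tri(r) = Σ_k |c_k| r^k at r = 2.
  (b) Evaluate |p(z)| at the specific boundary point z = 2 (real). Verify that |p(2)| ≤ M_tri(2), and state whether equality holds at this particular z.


Coefficients: c_0 = 4, c_1 = -2, c_2 = 1. Radius r = 2.
Part (a). Triangle bound: M_tri(r) = Σ_k |c_k| r^k
  = |4|·2^0 + |-2|·2^1 + |1|·2^2
  = 4 + 4 + 4 = 12.
This bounds M(r) := max_{|z|=r} |p(z)| from above; equality holds iff all terms c_k z^k can be made to align in phase at a single z on |z|=r.
Part (b). At z = 2 (real, on the circle |z| = r):
  p(2) = (4)·2^0 + (-2)·2^1 + (1)·2^2 = 4.
  |p(2)| = 4.
Check: |p(2)| = 4 ≤ 12 = M_tri(2). ✓ Equality does not hold at z = 2 (the coefficients have mixed signs, so the terms do not all align in phase there).

M_tri(2) = 12; |p(2)| = 4; equality at z=2: no.


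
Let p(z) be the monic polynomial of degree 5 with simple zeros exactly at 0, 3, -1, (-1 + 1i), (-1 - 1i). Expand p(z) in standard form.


The polynomial is p(z) = ∏_{α ∈ S} (z − α), where S = {0, 3, -1, (-1 + 1i), (-1 - 1i)}.
Expanding the product yields: p(z) = z^5 -5·z^3 -10·z^2 -6·z.
Note conjugate pairs combine to real quadratics: (z − (-1+1i))(z − (-1−1i)) = z² + 2z + 2.
The resulting polynomial has degree 5 and real coefficients as required.

p(z) = z^5 -5·z^3 -10·z^2 -6·z.


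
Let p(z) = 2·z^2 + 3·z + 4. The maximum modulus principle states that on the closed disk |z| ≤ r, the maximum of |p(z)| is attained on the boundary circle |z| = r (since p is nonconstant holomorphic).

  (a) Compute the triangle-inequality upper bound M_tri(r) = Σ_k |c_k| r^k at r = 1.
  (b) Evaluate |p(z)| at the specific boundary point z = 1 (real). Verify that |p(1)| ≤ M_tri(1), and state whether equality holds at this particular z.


Coefficients: c_0 = 4, c_1 = 3, c_2 = 2. Radius r = 1.
Part (a). Triangle bound: M_tri(r) = Σ_k |c_k| r^k
  = |4|·1^0 + |3|·1^1 + |2|·1^2
  = 4 + 3 + 2 = 9.
This bounds M(r) := max_{|z|=r} |p(z)| from above; equality holds iff all terms c_k z^k can be made to align in phase at a single z on |z|=r.
Part (b). At z = 1 (real, on the circle |z| = r):
  p(1) = (4)·1^0 + (3)·1^1 + (2)·1^2 = 9.
  |p(1)| = 9.
Since all nonzero coefficients share the same sign, |p(1)| = 9 = M_tri(1); the triangle bound is attained at z = 1, so in fact M(r) = 9.

M_tri(1) = 9; |p(1)| = 9; equality at z=1: yes.


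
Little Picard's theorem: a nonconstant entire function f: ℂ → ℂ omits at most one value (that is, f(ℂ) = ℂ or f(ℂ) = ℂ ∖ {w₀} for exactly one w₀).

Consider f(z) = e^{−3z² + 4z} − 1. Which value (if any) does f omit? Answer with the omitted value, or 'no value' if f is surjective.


Little Picard bounds the complement of f(ℂ) to at most one point.
The exponent g(z) = −3z² + 4z is a nonconstant polynomial, hence surjective onto ℂ. So e^{g(z)} takes every value in {e^w : w ∈ ℂ} = ℂ ∖ {0}. Adding -1 shifts the range to ℂ ∖ {-1}. f omits exactly -1.

Omitted value: -1.


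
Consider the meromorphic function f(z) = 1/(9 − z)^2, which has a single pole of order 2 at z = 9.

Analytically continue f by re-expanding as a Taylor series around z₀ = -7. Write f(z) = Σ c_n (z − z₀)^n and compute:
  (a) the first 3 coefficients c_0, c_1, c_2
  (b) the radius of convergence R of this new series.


Let w = z − z₀, so z = z₀ + w.
Then 9 − z = 9 − (z₀ + w) = (9 − z₀) − w = 16 − w.
f(z) = 1/(16 − w)^2 = (1/(16)^2) · (1 − w/(16))^{−2}.
By the binomial series (1−u)^{−2} = Σ_{n≥0} C(n+1, 1) u^n for |u|<1, with u = w/(16):
  c_n = C(n+1, 1) / (16)^(n+2).
  c_0 = 1/(16)^2 = 1/256.
  c_1 = 2/(16)^3 = 1/2048.
  c_2 = 3/(16)^4 = 3/65536.
The series is valid for |w/d| < 1, i.e. |z − z₀| < |d|.
Radius of convergence: R = |9 − z₀| = |16| = 16 (distance from z₀ to the singularity z = 9).

c_0 = 1/256, c_1 = 1/2048, c_2 = 3/65536; R = 16.


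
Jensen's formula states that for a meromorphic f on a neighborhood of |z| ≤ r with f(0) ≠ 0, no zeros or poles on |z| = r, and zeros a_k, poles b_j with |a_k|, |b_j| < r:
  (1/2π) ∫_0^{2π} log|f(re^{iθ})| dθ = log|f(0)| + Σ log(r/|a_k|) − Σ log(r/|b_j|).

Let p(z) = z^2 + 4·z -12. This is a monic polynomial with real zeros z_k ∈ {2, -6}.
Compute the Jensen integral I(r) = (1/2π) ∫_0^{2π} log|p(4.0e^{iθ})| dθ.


Zeros: -6, 2; r = 4.0.
Inside |z| < r: 2. Outside (|z| ≥ r): -6.
p(0) = -12, so log|p(0)| = log(12) = 2.4849.
Apply Jensen: I(r) = log|p(0)| + Σ_k log(r/|z_k|), summed over zeros inside |z| < r.
  log(r/|z_k|) for z_k = 2: log(4.0/2) = 0.6931
  Outside zeros (-6) contribute nothing to the Jensen sum.
Sum over inside zeros: 0.6931.
I(r) = log|p(0)| + (inside sum) = 2.4849 + 0.6931 = 3.1781.
Note: since some zeros are outside |z| ≤ r, the simplified n·log(r) form does NOT apply — only the inside zeros contribute.

I(r) ≈ 3.1781.


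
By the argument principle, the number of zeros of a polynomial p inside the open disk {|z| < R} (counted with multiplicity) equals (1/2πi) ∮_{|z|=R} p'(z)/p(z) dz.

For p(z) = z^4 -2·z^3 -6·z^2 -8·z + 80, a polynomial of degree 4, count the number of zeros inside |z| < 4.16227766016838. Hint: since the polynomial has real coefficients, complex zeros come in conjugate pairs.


The zeros of p are: (-2 + 2i), (-2 - 2i), (3 + 1i), (3 - 1i).
Their magnitudes are: 2.828, 2.828, 3.162, 3.162.
Zeros with |z| < R = 4.16227766016838: (-2 + 2i), (-2 - 2i), (3 + 1i), (3 - 1i).
Count = 4.
By the argument principle, (1/2πi) ∮_{|z|=R} p'(z)/p(z) dz equals exactly this count.

Number of zeros inside |z| < 4.16227766016838: 4.


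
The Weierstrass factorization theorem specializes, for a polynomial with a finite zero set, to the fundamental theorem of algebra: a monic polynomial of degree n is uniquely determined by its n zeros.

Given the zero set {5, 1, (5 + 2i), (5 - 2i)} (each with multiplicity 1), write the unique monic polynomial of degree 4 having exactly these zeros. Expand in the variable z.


The polynomial is p(z) = ∏_{α ∈ S} (z − α), where S = {5, 1, (5 + 2i), (5 - 2i)}.
Expanding the product yields: p(z) = z^4 -16·z^3 + 94·z^2 -224·z + 145.
Note conjugate pairs combine to real quadratics: (z − (5+2i))(z − (5−2i)) = z² − 10z + 29.
The resulting polynomial has degree 4 and real coefficients as required.

p(z) = z^4 -16·z^3 + 94·z^2 -224·z + 145.


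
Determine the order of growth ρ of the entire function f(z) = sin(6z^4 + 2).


Write sin(w) = (e^{iw} ± e^{−iw})/(2 or 2i), so |sin(w)| ≤ e^{|w|}. With w = 6z^4 + 2, |w| ≤ 6r^4 + 2 on |z|=r, giving M(r) ≤ e^{6r^4 + 2} and ρ ≤ 4. For the lower bound, choose z on |z|=r with 6z^4 purely imaginary of modulus 6r^4; then |sin(6z^4 + 2)| grows like e^{6r^4}/2, so ρ ≥ 4. Hence ρ = 4.
Therefore ρ = 4.

Order ρ = 4.


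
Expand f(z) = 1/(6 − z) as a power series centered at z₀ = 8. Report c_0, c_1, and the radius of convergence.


Let w = z − z₀, so z = z₀ + w.
Then 6 − z = 6 − (z₀ + w) = (6 − z₀) − w = -2 − w.
f(z) = 1/(-2 − w) = (1/(-2)) · 1/(1 − w/(-2)) = Σ_{n≥0} w^n / (-2)^(n+1).
So c_n = 1/(-2)^(n+1):
  c_0 = 1/(-2)^1 = -1/2.
  c_1 = 1/(-2)^2 = 1/4.
The series is valid for |w/d| < 1, i.e. |z − z₀| < |d|.
Radius of convergence: R = |6 − z₀| = |-2| = 2 (distance from z₀ to the singularity z = 6).

c_0 = -1/2, c_1 = 1/4; R = 2.


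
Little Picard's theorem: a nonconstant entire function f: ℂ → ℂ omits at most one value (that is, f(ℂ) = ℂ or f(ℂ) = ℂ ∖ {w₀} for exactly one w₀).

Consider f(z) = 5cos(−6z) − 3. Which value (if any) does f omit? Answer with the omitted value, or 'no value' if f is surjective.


Little Picard bounds the complement of f(ℂ) to at most one point.
cos is entire and surjective onto ℂ: for every w ∈ ℂ, cos(ζ) = w has a solution ζ ∈ ℂ (e.g., via the complex inverse arccos). With ζ = −6z this gives z = ζ/(-6). Then 5·cos(−6z) takes every value in 5·ℂ = ℂ, and adding -3 is a bijection of ℂ. So f is surjective and omits no value. (Note: only on the real line is cos bounded by [−1, 1].)

Omitted value: no value.


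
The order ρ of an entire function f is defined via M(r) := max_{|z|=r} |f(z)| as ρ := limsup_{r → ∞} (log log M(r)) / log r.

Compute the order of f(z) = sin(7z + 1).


sin(w) is a linear combination of e^{iw} and e^{−iw} (or e^w, e^{−w} in the hyperbolic case), so |sin(w)| ≤ e^{|w|}. With w = 7z + 1, |w| ≤ 7|z| + 1 = 7r + 1 on |z| = r, giving M(r) ≤ e^{7r + 1}, so ρ ≤ 1. On a suitable ray (z = it for sin/cos; z = t for sinh/cosh, t real → ∞), |sin(7z + 1)| grows like e^{7|t|}/2, so ρ ≥ 1. Hence ρ = 1.
Therefore ρ = 1.

Order ρ = 1.


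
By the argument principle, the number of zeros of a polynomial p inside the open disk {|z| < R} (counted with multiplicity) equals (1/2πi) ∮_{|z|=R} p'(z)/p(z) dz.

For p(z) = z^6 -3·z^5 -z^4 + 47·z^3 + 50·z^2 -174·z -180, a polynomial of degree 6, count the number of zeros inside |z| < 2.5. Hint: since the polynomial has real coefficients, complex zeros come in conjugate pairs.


The zeros of p are: (-2 + 1i), (-2 - 1i), 2, (3 + 3i), (3 - 3i), -1.
Their magnitudes are: 2.236, 2.236, 2, 4.243, 4.243, 1.
Zeros with |z| < R = 2.5: (-2 + 1i), (-2 - 1i), 2, -1.
Count = 4.
By the argument principle, (1/2πi) ∮_{|z|=R} p'(z)/p(z) dz equals exactly this count.

Number of zeros inside |z| < 2.5: 4.


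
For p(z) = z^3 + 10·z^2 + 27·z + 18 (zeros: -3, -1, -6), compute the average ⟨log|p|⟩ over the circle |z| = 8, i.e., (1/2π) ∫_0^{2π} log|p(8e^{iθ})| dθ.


Zeros: -6, -3, -1; r = 8.
Inside |z| < r: -6, -3, -1. Outside (|z| ≥ r): ∅.
p(0) = 18, so log|p(0)| = log(18) = 2.8904.
Apply Jensen: I(r) = log|p(0)| + Σ_k log(r/|z_k|), summed over zeros inside |z| < r.
  log(r/|z_k|) for z_k = -3: log(8/3) = 0.9808
  log(r/|z_k|) for z_k = -1: log(8/1) = 2.0794
  log(r/|z_k|) for z_k = -6: log(8/6) = 0.2877
Sum over inside zeros: 3.3480.
I(r) = log|p(0)| + (inside sum) = 2.8904 + 3.3480 = 6.2383.
Closed form (all zeros inside, monic): I(r) = n·log(r) = 3·log(8) = 6.2383. ✓

I(r) ≈ 6.2383.


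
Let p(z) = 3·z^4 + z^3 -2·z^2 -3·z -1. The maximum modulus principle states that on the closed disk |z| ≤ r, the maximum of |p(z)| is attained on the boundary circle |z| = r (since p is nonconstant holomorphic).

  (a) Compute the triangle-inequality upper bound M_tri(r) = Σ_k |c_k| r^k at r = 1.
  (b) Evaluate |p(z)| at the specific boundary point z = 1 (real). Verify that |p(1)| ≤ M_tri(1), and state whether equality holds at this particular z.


Coefficients: c_0 = -1, c_1 = -3, c_2 = -2, c_3 = 1, c_4 = 3. Radius r = 1.
Part (a). Triangle bound: M_tri(r) = Σ_k |c_k| r^k
  = |-1|·1^0 + |-3|·1^1 + |-2|·1^2 + |1|·1^3 + |3|·1^4
  = 1 + 3 + 2 + 1 + 3 = 10.
This bounds M(r) := max_{|z|=r} |p(z)| from above; equality holds iff all terms c_k z^k can be made to align in phase at a single z on |z|=r.
Part (b). At z = 1 (real, on the circle |z| = r):
  p(1) = (-1)·1^0 + (-3)·1^1 + (-2)·1^2 + (1)·1^3 + (3)·1^4 = -2.
  |p(1)| = 2.
Check: |p(1)| = 2 ≤ 10 = M_tri(1). ✓ Equality does not hold at z = 1 (the coefficients have mixed signs, so the terms do not all align in phase there).

M_tri(1) = 10; |p(1)| = 2; equality at z=1: no.


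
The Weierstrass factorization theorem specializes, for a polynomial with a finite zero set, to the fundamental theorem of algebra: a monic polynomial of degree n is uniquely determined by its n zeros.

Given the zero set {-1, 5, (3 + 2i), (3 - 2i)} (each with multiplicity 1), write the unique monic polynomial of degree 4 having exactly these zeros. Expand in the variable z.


The polynomial is p(z) = ∏_{α ∈ S} (z − α), where S = {-1, 5, (3 + 2i), (3 - 2i)}.
Expanding the product yields: p(z) = z^4 -10·z^3 + 32·z^2 -22·z -65.
Note conjugate pairs combine to real quadratics: (z − (3+2i))(z − (3−2i)) = z² − 6z + 13.
The resulting polynomial has degree 4 and real coefficients as required.

p(z) = z^4 -10·z^3 + 32·z^2 -22·z -65.


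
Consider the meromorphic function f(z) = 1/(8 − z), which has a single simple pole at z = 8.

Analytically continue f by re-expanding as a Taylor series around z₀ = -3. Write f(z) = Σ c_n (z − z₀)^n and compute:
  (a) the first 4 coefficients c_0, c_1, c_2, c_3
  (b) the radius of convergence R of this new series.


Let w = z − z₀, so z = z₀ + w.
Then 8 − z = 8 − (z₀ + w) = (8 − z₀) − w = 11 − w.
f(z) = 1/(11 − w) = (1/(11)) · 1/(1 − w/(11)) = Σ_{n≥0} w^n / (11)^(n+1).
So c_n = 1/(11)^(n+1):
  c_0 = 1/(11)^1 = 1/11.
  c_1 = 1/(11)^2 = 1/121.
  c_2 = 1/(11)^3 = 1/1331.
  c_3 = 1/(11)^4 = 1/14641.
The series is valid for |w/d| < 1, i.e. |z − z₀| < |d|.
Radius of convergence: R = |8 − z₀| = |11| = 11 (distance from z₀ to the singularity z = 8).

c_0 = 1/11, c_1 = 1/121, c_2 = 1/1331, c_3 = 1/14641; R = 11.


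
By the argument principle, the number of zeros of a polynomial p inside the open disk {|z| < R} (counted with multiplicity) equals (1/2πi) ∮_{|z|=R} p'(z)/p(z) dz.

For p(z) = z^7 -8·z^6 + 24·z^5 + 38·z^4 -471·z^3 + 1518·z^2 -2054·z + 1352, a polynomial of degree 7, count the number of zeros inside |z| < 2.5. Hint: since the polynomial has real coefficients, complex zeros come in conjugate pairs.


The zeros of p are: (1 + 1i), (1 - 1i), (2 + 3i), (2 - 3i), (3 + 2i), (3 - 2i), -4.
Their magnitudes are: 1.414, 1.414, 3.606, 3.606, 3.606, 3.606, 4.
Zeros with |z| < R = 2.5: (1 + 1i), (1 - 1i).
Count = 2.
By the argument principle, (1/2πi) ∮_{|z|=R} p'(z)/p(z) dz equals exactly this count.

Number of zeros inside |z| < 2.5: 2.


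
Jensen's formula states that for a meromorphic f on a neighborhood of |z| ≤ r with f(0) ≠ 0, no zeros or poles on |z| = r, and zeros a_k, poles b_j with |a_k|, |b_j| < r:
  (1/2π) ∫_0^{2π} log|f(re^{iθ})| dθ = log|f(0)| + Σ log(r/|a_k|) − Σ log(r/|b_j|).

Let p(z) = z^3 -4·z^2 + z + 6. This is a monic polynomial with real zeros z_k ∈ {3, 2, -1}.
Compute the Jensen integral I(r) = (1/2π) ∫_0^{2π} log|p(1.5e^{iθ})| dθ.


Zeros: -1, 2, 3; r = 1.5.
Inside |z| < r: -1. Outside (|z| ≥ r): 2, 3.
p(0) = 6, so log|p(0)| = log(6) = 1.7918.
Apply Jensen: I(r) = log|p(0)| + Σ_k log(r/|z_k|), summed over zeros inside |z| < r.
  log(r/|z_k|) for z_k = -1: log(1.5/1) = 0.4055
  Outside zeros (2, 3) contribute nothing to the Jensen sum.
Sum over inside zeros: 0.4055.
I(r) = log|p(0)| + (inside sum) = 1.7918 + 0.4055 = 2.1972.
Note: since some zeros are outside |z| ≤ r, the simplified n·log(r) form does NOT apply — only the inside zeros contribute.

I(r) ≈ 2.1972.


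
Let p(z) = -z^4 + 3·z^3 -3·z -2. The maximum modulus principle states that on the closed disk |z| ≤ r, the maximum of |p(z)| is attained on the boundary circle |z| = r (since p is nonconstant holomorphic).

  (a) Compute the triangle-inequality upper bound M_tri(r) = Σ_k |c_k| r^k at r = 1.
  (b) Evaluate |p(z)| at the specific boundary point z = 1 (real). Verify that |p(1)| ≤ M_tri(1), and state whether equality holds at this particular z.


Coefficients: c_0 = -2, c_1 = -3, c_2 = 0, c_3 = 3, c_4 = -1. Radius r = 1.
Part (a). Triangle bound: M_tri(r) = Σ_k |c_k| r^k
  = |-2|·1^0 + |-3|·1^1 + |0|·1^2 + |3|·1^3 + |-1|·1^4
  = 2 + 3 + 0 + 3 + 1 = 9.
This bounds M(r) := max_{|z|=r} |p(z)| from above; equality holds iff all terms c_k z^k can be made to align in phase at a single z on |z|=r.
Part (b). At z = 1 (real, on the circle |z| = r):
  p(1) = (-2)·1^0 + (-3)·1^1 + (0)·1^2 + (3)·1^3 + (-1)·1^4 = -3.
  |p(1)| = 3.
Check: |p(1)| = 3 ≤ 9 = M_tri(1). ✓ Equality does not hold at z = 1 (the coefficients have mixed signs, so the terms do not all align in phase there).

M_tri(1) = 9; |p(1)| = 3; equality at z=1: no.


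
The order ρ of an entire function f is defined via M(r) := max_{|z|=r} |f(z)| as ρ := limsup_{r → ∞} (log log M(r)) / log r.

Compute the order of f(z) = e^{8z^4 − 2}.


|e^{8z^4 − 2}| = e^{Re(8·z^4) + -2} ≤ e^{8|z|^4 + -2} = e^{8r^4 + -2} on |z| = r, so ρ ≤ 4. Choosing z on |z|=r so that 8·z^4 is real positive (always possible by picking arg z appropriately) gives |f(z)| = e^{8r^4 + -2}, matching the bound. The additive constant -2 does not affect log log M(r) ~ 4·log r. Hence ρ = 4.
Therefore ρ = 4.

Order ρ = 4.


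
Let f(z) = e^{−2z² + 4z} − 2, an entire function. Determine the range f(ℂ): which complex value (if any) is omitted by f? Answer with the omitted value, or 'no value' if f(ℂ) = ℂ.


Little Picard bounds the complement of f(ℂ) to at most one point.
The exponent g(z) = −2z² + 4z is a nonconstant polynomial, hence surjective onto ℂ. So e^{g(z)} takes every value in {e^w : w ∈ ℂ} = ℂ ∖ {0}. Adding -2 shifts the range to ℂ ∖ {-2}. f omits exactly -2.

Omitted value: -2.


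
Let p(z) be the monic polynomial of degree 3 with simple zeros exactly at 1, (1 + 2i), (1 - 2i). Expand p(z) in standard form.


The polynomial is p(z) = ∏_{α ∈ S} (z − α), where S = {1, (1 + 2i), (1 - 2i)}.
Expanding the product yields: p(z) = z^3 -3·z^2 + 7·z -5.
Note conjugate pairs combine to real quadratics: (z − (1+2i))(z − (1−2i)) = z² − 2z + 5.
The resulting polynomial has degree 3 and real coefficients as required.

p(z) = z^3 -3·z^2 + 7·z -5.


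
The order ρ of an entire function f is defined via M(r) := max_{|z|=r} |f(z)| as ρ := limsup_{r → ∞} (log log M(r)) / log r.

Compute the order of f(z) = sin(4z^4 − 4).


Write sin(w) = (e^{iw} ± e^{−iw})/(2 or 2i), so |sin(w)| ≤ e^{|w|}. With w = 4z^4 − 4, |w| ≤ 4r^4 + 4 on |z|=r, giving M(r) ≤ e^{4r^4 + 4} and ρ ≤ 4. For the lower bound, choose z on |z|=r with 4z^4 purely imaginary of modulus 4r^4; then |sin(4z^4 − 4)| grows like e^{4r^4}/2, so ρ ≥ 4. Hence ρ = 4.
Therefore ρ = 4.

Order ρ = 4.


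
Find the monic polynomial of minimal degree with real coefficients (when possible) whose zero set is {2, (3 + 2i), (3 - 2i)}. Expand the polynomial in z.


The polynomial is p(z) = ∏_{α ∈ S} (z − α), where S = {2, (3 + 2i), (3 - 2i)}.
Expanding the product yields: p(z) = z^3 -8·z^2 + 25·z -26.
Note conjugate pairs combine to real quadratics: (z − (3+2i))(z − (3−2i)) = z² − 6z + 13.
The resulting polynomial has degree 3 and real coefficients as required.

p(z) = z^3 -8·z^2 + 25·z -26.


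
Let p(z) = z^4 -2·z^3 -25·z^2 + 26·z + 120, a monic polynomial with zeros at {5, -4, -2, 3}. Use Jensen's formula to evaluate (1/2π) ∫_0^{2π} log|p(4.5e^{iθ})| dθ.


Zeros: -4, -2, 3, 5; r = 4.5.
Inside |z| < r: -4, -2, 3. Outside (|z| ≥ r): 5.
p(0) = 120, so log|p(0)| = log(120) = 4.7875.
Apply Jensen: I(r) = log|p(0)| + Σ_k log(r/|z_k|), summed over zeros inside |z| < r.
  log(r/|z_k|) for z_k = -4: log(4.5/4) = 0.1178
  log(r/|z_k|) for z_k = -2: log(4.5/2) = 0.8109
  log(r/|z_k|) for z_k = 3: log(4.5/3) = 0.4055
  Outside zeros (5) contribute nothing to the Jensen sum.
Sum over inside zeros: 1.3342.
I(r) = log|p(0)| + (inside sum) = 4.7875 + 1.3342 = 6.1217.
Note: since some zeros are outside |z| ≤ r, the simplified n·log(r) form does NOT apply — only the inside zeros contribute.

I(r) ≈ 6.1217.


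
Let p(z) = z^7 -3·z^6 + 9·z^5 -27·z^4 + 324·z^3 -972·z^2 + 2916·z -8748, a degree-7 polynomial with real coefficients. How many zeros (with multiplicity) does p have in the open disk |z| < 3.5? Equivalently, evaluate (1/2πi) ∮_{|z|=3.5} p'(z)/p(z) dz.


The zeros of p are: (-3 + 3i), (-3 - 3i), (3 + 3i), (3 - 3i), 3, (0 + 3i), (0 - 3i).
Their magnitudes are: 4.243, 4.243, 4.243, 4.243, 3, 3, 3.
Zeros with |z| < R = 3.5: 3, (0 + 3i), (0 - 3i).
Count = 3.
By the argument principle, (1/2πi) ∮_{|z|=R} p'(z)/p(z) dz equals exactly this count.

Number of zeros inside |z| < 3.5: 3.


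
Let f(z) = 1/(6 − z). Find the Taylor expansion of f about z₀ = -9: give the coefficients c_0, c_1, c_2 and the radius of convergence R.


Let w = z − z₀, so z = z₀ + w.
Then 6 − z = 6 − (z₀ + w) = (6 − z₀) − w = 15 − w.
f(z) = 1/(15 − w) = (1/(15)) · 1/(1 − w/(15)) = Σ_{n≥0} w^n / (15)^(n+1).
So c_n = 1/(15)^(n+1):
  c_0 = 1/(15)^1 = 1/15.
  c_1 = 1/(15)^2 = 1/225.
  c_2 = 1/(15)^3 = 1/3375.
The series is valid for |w/d| < 1, i.e. |z − z₀| < |d|.
Radius of convergence: R = |6 − z₀| = |15| = 15 (distance from z₀ to the singularity z = 6).

c_0 = 1/15, c_1 = 1/225, c_2 = 1/3375; R = 15.


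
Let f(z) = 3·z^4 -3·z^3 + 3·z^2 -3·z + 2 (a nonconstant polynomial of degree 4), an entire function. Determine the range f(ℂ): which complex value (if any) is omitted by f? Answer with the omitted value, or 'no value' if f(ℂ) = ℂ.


Little Picard bounds the complement of f(ℂ) to at most one point.
For every w ∈ ℂ, the equation p(z) − w = 0 is a nonconstant polynomial in z and hence has at least one root by the fundamental theorem of algebra. So p is surjective onto ℂ, omitting no value.

Omitted value: no value.


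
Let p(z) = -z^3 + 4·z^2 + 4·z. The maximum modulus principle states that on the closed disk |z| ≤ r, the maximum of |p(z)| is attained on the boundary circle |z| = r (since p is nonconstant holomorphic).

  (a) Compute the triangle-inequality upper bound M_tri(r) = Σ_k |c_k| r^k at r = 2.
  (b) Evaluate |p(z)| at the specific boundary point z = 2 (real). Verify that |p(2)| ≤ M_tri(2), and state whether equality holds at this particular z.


Coefficients: c_0 = 0, c_1 = 4, c_2 = 4, c_3 = -1. Radius r = 2.
Part (a). Triangle bound: M_tri(r) = Σ_k |c_k| r^k
  = |0|·2^0 + |4|·2^1 + |4|·2^2 + |-1|·2^3
  = 0 + 8 + 16 + 8 = 32.
This bounds M(r) := max_{|z|=r} |p(z)| from above; equality holds iff all terms c_k z^k can be made to align in phase at a single z on |z|=r.
Part (b). At z = 2 (real, on the circle |z| = r):
  p(2) = (0)·2^0 + (4)·2^1 + (4)·2^2 + (-1)·2^3 = 16.
  |p(2)| = 16.
Check: |p(2)| = 16 ≤ 32 = M_tri(2). ✓ Equality does not hold at z = 2 (the coefficients have mixed signs, so the terms do not all align in phase there).

M_tri(2) = 32; |p(2)| = 16; equality at z=2: no.


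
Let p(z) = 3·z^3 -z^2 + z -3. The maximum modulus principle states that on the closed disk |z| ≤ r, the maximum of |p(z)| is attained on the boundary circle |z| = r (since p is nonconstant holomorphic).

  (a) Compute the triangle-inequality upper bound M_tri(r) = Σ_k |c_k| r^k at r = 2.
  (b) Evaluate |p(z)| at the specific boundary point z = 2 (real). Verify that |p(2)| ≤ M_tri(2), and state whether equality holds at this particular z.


Coefficients: c_0 = -3, c_1 = 1, c_2 = -1, c_3 = 3. Radius r = 2.
Part (a). Triangle bound: M_tri(r) = Σ_k |c_k| r^k
  = |-3|·2^0 + |1|·2^1 + |-1|·2^2 + |3|·2^3
  = 3 + 2 + 4 + 24 = 33.
This bounds M(r) := max_{|z|=r} |p(z)| from above; equality holds iff all terms c_k z^k can be made to align in phase at a single z on |z|=r.
Part (b). At z = 2 (real, on the circle |z| = r):
  p(2) = (-3)·2^0 + (1)·2^1 + (-1)·2^2 + (3)·2^3 = 19.
  |p(2)| = 19.
Check: |p(2)| = 19 ≤ 33 = M_tri(2). ✓ Equality does not hold at z = 2 (the coefficients have mixed signs, so the terms do not all align in phase there).

M_tri(2) = 33; |p(2)| = 19; equality at z=2: no.
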